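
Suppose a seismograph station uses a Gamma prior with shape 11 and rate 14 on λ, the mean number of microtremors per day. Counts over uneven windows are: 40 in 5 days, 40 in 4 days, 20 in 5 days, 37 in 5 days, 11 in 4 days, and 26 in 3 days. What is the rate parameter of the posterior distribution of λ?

Total count: 40 + 40 + 20 + 37 + 11 + 26 = 174.
Total exposure: 5 + 4 + 5 + 5 + 4 + 3 = 26 days.
Conjugate update: add total count to the shape and total exposure to the rate, giving Gamma(185, 40).

40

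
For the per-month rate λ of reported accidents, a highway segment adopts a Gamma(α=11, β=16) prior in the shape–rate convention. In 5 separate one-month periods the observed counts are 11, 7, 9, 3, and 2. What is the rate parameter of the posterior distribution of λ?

21

Total count: 11 + 7 + 9 + 3 + 2 = 32.
Total exposure: 5 months.
Conjugate update: add total count to the shape and total exposure to the rate, giving Gamma(43, 21).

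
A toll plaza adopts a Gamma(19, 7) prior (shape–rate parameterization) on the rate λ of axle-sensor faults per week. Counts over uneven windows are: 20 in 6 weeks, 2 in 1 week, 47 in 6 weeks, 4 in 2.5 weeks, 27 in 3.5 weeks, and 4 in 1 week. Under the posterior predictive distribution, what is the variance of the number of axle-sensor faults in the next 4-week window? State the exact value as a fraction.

Total count: 20 + 2 + 47 + 4 + 27 + 4 = 104.
Total exposure: 6 + 1 + 6 + 2.5 + 3.5 + 1 = 20 weeks.
Conjugate update: add total count to the shape and total exposure to the rate, giving Gamma(123, 27).
The posterior predictive for a window of length T is Negative Binomial with variance T·α'·(β'+T)/β'² = 4·123·31/729 = 5084/243.

5084/243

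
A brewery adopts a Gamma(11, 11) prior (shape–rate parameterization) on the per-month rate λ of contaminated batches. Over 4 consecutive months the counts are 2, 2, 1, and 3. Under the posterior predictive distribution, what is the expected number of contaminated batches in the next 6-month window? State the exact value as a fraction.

Total count: 2 + 2 + 1 + 3 = 8.
Total exposure: 4 months.
By Gamma–Poisson conjugacy, the posterior is Gamma(α + Σx, β + Σt) = Gamma(11 + 8, 11 + 4) = Gamma(19, 15).
Predictive mean over a 6-month window = T·E[λ|data] = 6·19/15 = 38/5.

38/5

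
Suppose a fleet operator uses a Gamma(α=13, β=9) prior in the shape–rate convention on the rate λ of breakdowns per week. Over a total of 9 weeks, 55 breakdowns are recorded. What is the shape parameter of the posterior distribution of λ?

Total count 55 over total exposure 9 weeks.
The Gamma prior is conjugate for the Poisson rate, so λ | data ~ Gamma(13+55, 9+9) = Gamma(68, 18).

68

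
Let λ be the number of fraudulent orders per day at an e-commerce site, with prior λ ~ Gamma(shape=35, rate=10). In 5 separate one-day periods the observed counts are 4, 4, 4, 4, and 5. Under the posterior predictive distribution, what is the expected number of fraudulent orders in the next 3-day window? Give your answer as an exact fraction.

56/5

Total count: 4 + 4 + 4 + 4 + 5 = 21.
Total exposure: 5 days.
The Gamma prior is conjugate for the Poisson rate, so λ | data ~ Gamma(35+21, 10+5) = Gamma(56, 15).
Predictive mean over a 3-day window = T·E[λ|data] = 3·56/15 = 56/5.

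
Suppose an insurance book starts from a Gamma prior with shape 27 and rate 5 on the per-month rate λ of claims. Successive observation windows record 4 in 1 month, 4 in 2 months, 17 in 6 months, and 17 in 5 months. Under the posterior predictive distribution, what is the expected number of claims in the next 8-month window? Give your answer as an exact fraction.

Total count: 4 + 4 + 17 + 17 = 42.
Total exposure: 1 + 2 + 6 + 5 = 14 months.
Gamma(α, β) with Poisson data over total exposure Σt gives posterior Gamma(α+Σx, β+Σt) = Gamma(69, 19).
Predictive mean over an 8-month window = T·E[λ|data] = 8·69/19 = 552/19.

552/19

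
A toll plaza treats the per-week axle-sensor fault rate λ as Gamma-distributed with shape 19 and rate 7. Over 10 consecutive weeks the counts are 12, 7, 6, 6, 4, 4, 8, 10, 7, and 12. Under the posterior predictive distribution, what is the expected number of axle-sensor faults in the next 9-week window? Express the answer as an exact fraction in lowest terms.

Total count: 12 + 7 + 6 + 6 + 4 + 4 + 8 + 10 + 7 + 12 = 76.
Total exposure: 10 weeks.
Posterior: α' = 19 + 76 = 95, β' = 7 + 10 = 17.
Predictive mean over a 9-week window = T·E[λ|data] = 9·95/17 = 855/17.

855/17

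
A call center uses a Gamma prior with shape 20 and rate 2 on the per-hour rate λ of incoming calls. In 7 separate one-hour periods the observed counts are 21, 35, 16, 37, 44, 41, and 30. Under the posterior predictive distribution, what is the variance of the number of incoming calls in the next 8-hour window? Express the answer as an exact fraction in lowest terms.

Total count: 21 + 35 + 16 + 37 + 44 + 41 + 30 = 224.
Total exposure: 7 hours.
Conjugate update: add total count to the shape and total exposure to the rate, giving Gamma(244, 9).
The posterior predictive for a window of length T is Negative Binomial with variance T·α'·(β'+T)/β'² = 8·244·17/81 = 33184/81.

33184/81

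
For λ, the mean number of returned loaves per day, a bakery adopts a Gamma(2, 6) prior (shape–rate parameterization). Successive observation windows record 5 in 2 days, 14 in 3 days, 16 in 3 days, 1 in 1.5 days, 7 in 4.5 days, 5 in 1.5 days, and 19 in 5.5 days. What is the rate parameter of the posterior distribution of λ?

Total count: 5 + 14 + 16 + 1 + 7 + 5 + 19 = 67.
Total exposure: 2 + 3 + 3 + 1.5 + 4.5 + 1.5 + 5.5 = 21 days.
The Gamma prior is conjugate for the Poisson rate, so λ | data ~ Gamma(2+67, 6+21) = Gamma(69, 27).

27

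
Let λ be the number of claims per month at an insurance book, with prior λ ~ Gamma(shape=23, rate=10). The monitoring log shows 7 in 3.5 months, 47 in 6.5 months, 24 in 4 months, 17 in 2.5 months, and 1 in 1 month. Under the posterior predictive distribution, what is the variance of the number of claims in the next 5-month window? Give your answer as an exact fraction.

Total count: 7 + 47 + 24 + 17 + 1 = 96.
Total exposure: 3.5 + 6.5 + 4 + 2.5 + 1 = 17.5 months.
The Gamma prior is conjugate for the Poisson rate, so λ | data ~ Gamma(23+96, 10+17.5) = Gamma(119, 55/2).
The posterior predictive for a window of length T is Negative Binomial with variance T·α'·(β'+T)/β'² = 5·119·(65/2)/(3025/4) = 3094/121.

3094/121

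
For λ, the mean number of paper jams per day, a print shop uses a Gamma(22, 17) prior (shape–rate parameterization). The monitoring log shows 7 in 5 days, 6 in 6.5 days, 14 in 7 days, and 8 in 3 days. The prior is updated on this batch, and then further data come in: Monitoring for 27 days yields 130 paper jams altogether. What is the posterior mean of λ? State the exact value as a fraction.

374/131

Total count: 7 + 6 + 14 + 8 = 35.
Total exposure: 5 + 6.5 + 7 + 3 = 21.5 days.
After the first batch: Gamma(22 + 35, 17 + 21.5) = Gamma(57, 77/2).
Total count 130 over total exposure 27 days.
After the second batch: Gamma(57 + 130, 77/2 + 27) = Gamma(187, 131/2).
Posterior mean = α'/β' = 187/(131/2) = 374/131.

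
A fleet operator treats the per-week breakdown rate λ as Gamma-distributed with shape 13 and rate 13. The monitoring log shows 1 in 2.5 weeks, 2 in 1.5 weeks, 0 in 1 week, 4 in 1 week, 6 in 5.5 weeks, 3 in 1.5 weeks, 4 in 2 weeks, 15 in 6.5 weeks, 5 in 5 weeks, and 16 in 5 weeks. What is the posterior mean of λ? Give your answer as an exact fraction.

Total count: 1 + 2 + 0 + 4 + 6 + 3 + 4 + 15 + 5 + 16 = 56.
Total exposure: 2.5 + 1.5 + 1 + 1 + 5.5 + 1.5 + 2 + 6.5 + 5 + 5 = 31.5 weeks.
Posterior: α' = 13 + 56 = 69, β' = 13 + 31.5 = 89/2.
Posterior mean = α'/β' = 69/(89/2) = 138/89.

138/89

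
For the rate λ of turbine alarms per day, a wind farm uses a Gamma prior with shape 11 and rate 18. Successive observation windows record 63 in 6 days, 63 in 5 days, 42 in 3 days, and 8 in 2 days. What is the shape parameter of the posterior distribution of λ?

187

Total count: 63 + 63 + 42 + 8 = 176.
Total exposure: 6 + 5 + 3 + 2 = 16 days.
By Gamma–Poisson conjugacy, the posterior is Gamma(α + Σx, β + Σt) = Gamma(11 + 176, 18 + 16) = Gamma(187, 34).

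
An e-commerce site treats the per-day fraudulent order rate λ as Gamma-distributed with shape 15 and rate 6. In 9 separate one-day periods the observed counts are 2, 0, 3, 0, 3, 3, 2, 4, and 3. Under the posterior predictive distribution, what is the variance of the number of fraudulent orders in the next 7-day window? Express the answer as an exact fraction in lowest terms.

1078/45

Total count: 2 + 0 + 3 + 0 + 3 + 3 + 2 + 4 + 3 = 20.
Total exposure: 9 days.
The Gamma prior is conjugate for the Poisson rate, so λ | data ~ Gamma(15+20, 6+9) = Gamma(35, 15).
The posterior predictive for a window of length T is Negative Binomial with variance T·α'·(β'+T)/β'² = 7·35·22/225 = 1078/45.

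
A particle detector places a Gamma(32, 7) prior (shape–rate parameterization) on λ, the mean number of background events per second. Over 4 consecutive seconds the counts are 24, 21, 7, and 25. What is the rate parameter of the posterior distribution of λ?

Total count: 24 + 21 + 7 + 25 = 77.
Total exposure: 4 seconds.
Conjugate update: add total count to the shape and total exposure to the rate, giving Gamma(109, 11).

11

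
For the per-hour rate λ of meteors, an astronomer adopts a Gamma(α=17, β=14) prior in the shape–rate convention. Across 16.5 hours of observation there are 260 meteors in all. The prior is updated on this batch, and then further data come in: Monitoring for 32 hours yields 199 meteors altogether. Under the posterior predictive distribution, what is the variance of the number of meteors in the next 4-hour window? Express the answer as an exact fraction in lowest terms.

Total count 260 over total exposure 16.5 hours.
After the first batch: Gamma(17 + 260, 14 + 16.5) = Gamma(277, 61/2).
Total count 199 over total exposure 32 hours.
After the second batch: Gamma(277 + 199, 61/2 + 32) = Gamma(476, 125/2).
The posterior predictive for a window of length T is Negative Binomial with variance T·α'·(β'+T)/β'² = 4·476·(133/2)/(15625/4) = 506464/15625.

506464/15625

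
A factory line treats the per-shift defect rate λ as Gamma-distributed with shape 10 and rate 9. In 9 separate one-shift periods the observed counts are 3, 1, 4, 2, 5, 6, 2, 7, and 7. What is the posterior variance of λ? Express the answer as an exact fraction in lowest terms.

Total count: 3 + 1 + 4 + 2 + 5 + 6 + 2 + 7 + 7 = 37.
Total exposure: 9 shifts.
The Gamma prior is conjugate for the Poisson rate, so λ | data ~ Gamma(10+37, 9+9) = Gamma(47, 18).
Posterior variance = α'/β'² = 47/324.

47/324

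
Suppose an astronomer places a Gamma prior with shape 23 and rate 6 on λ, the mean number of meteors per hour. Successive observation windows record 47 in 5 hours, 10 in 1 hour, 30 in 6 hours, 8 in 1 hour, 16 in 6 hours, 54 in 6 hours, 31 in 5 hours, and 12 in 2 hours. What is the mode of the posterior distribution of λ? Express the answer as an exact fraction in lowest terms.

Total count: 47 + 10 + 30 + 8 + 16 + 54 + 31 + 12 = 208.
Total exposure: 5 + 1 + 6 + 1 + 6 + 6 + 5 + 2 = 32 hours.
Conjugate update: add total count to the shape and total exposure to the rate, giving Gamma(231, 38).
Posterior mode = (α'−1)/β' = 230/38 = 115/19.

115/19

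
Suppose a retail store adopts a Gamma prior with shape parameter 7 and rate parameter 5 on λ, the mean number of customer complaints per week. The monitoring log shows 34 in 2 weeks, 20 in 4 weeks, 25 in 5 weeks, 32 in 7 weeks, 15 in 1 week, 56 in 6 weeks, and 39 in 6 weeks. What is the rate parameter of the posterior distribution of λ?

36

Total count: 34 + 20 + 25 + 32 + 15 + 56 + 39 = 221.
Total exposure: 2 + 4 + 5 + 7 + 1 + 6 + 6 = 31 weeks.
By Gamma–Poisson conjugacy, the posterior is Gamma(α + Σx, β + Σt) = Gamma(7 + 221, 5 + 31) = Gamma(228, 36).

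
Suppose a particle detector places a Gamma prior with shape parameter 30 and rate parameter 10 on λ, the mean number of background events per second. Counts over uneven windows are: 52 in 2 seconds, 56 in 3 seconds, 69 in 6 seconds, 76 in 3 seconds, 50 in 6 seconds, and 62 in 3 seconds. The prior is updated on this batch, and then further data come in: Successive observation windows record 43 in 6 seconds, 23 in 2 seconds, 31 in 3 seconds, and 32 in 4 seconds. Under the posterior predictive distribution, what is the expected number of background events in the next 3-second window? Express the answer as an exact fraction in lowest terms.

131/4

Total count: 52 + 56 + 69 + 76 + 50 + 62 = 365.
Total exposure: 2 + 3 + 6 + 3 + 6 + 3 = 23 seconds.
After the first batch: Gamma(30 + 365, 10 + 23) = Gamma(395, 33).
Total count: 43 + 23 + 31 + 32 = 129.
Total exposure: 6 + 2 + 3 + 4 = 15 seconds.
After the second batch: Gamma(395 + 129, 33 + 15) = Gamma(524, 48).
Predictive mean over a 3-second window = T·E[λ|data] = 3·524/48 = 131/4.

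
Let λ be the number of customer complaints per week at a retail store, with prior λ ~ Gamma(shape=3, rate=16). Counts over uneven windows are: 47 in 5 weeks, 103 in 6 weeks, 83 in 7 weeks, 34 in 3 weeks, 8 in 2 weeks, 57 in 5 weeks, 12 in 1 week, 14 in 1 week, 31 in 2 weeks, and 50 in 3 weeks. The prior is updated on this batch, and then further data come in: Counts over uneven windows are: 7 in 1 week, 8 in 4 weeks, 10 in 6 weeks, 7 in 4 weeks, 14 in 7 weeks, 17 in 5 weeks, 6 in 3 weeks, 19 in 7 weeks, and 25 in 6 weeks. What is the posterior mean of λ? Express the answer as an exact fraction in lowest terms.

Total count: 47 + 103 + 83 + 34 + 8 + 57 + 12 + 14 + 31 + 50 = 439.
Total exposure: 5 + 6 + 7 + 3 + 2 + 5 + 1 + 1 + 2 + 3 = 35 weeks.
After the first batch: Gamma(3 + 439, 16 + 35) = Gamma(442, 51).
Total count: 7 + 8 + 10 + 7 + 14 + 17 + 6 + 19 + 25 = 113.
Total exposure: 1 + 4 + 6 + 4 + 7 + 5 + 3 + 7 + 6 = 43 weeks.
After the second batch: Gamma(442 + 113, 51 + 43) = Gamma(555, 94).
Posterior mean = α'/β' = 555/94.

555/94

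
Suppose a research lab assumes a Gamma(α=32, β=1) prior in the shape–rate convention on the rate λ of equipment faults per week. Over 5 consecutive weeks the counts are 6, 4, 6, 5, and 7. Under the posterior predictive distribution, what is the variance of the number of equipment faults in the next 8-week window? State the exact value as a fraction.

560/3

Total count: 6 + 4 + 6 + 5 + 7 = 28.
Total exposure: 5 weeks.
The Gamma prior is conjugate for the Poisson rate, so λ | data ~ Gamma(32+28, 1+5) = Gamma(60, 6).
The posterior predictive for a window of length T is Negative Binomial with variance T·α'·(β'+T)/β'² = 8·60·14/36 = 560/3.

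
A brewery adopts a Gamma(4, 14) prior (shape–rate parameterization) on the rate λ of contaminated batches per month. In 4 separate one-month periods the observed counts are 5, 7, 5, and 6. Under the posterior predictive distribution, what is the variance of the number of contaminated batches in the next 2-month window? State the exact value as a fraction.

10/3

Total count: 5 + 7 + 5 + 6 = 23.
Total exposure: 4 months.
Gamma(α, β) with Poisson data over total exposure Σt gives posterior Gamma(α+Σx, β+Σt) = Gamma(27, 18).
The posterior predictive for a window of length T is Negative Binomial with variance T·α'·(β'+T)/β'² = 2·27·20/324 = 10/3.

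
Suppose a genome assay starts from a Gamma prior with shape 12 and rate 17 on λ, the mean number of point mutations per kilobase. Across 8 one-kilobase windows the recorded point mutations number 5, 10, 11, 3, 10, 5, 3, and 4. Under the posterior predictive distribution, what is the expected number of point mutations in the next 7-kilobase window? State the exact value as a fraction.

441/25

Total count: 5 + 10 + 11 + 3 + 10 + 5 + 3 + 4 = 51.
Total exposure: 8 kilobases.
Posterior: α' = 12 + 51 = 63, β' = 17 + 8 = 25.
Predictive mean over a 7-kilobase window = T·E[λ|data] = 7·63/25 = 441/25.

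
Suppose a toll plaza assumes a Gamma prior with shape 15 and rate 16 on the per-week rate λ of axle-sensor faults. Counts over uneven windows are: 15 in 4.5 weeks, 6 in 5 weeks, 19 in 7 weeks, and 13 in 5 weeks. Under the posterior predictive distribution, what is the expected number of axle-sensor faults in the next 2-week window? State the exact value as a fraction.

Total count: 15 + 6 + 19 + 13 = 53.
Total exposure: 4.5 + 5 + 7 + 5 = 21.5 weeks.
The Gamma prior is conjugate for the Poisson rate, so λ | data ~ Gamma(15+53, 16+21.5) = Gamma(68, 75/2).
Predictive mean over a 2-week window = T·E[λ|data] = 2·68/(75/2) = 272/75.

272/75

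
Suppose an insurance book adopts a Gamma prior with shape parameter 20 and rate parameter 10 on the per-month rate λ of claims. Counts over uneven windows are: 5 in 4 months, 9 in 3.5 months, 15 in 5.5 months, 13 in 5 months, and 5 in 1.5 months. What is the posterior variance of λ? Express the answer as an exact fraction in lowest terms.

268/3481

Total count: 5 + 9 + 15 + 13 + 5 = 47.
Total exposure: 4 + 3.5 + 5.5 + 5 + 1.5 = 19.5 months.
The Gamma prior is conjugate for the Poisson rate, so λ | data ~ Gamma(20+47, 10+19.5) = Gamma(67, 59/2).
Posterior variance = α'/β'² = 67/(3481/4) = 268/3481.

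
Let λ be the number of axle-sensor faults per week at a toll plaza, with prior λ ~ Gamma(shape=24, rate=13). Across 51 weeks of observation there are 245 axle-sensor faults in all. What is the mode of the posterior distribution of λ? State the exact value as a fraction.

67/16

Total count 245 over total exposure 51 weeks.
Posterior: α' = 24 + 245 = 269, β' = 13 + 51 = 64.
Posterior mode = (α'−1)/β' = 268/64 = 67/16.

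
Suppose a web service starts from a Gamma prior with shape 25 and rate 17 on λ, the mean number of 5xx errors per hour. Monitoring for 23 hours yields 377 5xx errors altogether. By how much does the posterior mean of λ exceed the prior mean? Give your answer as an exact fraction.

Total count 377 over total exposure 23 hours.
The Gamma prior is conjugate for the Poisson rate, so λ | data ~ Gamma(25+377, 17+23) = Gamma(402, 40).
Posterior mean = 402/40 = 201/20; prior mean = 25/17 = 25/17. Difference = 201/20 − 25/17 = 2917/340.

2917/340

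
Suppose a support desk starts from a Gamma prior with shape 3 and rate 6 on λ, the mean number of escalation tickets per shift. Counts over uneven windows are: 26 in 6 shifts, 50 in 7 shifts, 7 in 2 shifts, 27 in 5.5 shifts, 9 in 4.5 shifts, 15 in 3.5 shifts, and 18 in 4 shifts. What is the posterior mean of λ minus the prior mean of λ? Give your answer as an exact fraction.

543/154

Total count: 26 + 50 + 7 + 27 + 9 + 15 + 18 = 152.
Total exposure: 6 + 7 + 2 + 5.5 + 4.5 + 3.5 + 4 = 32.5 shifts.
Posterior: α' = 3 + 152 = 155, β' = 6 + 32.5 = 77/2.
Posterior mean = 155/(77/2) = 310/77; prior mean = 3/6 = 1/2. Difference = 310/77 − 1/2 = 543/154.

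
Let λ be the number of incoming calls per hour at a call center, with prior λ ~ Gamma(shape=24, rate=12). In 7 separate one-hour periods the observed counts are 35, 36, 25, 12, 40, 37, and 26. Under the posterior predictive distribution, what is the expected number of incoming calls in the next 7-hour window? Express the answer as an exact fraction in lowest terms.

1645/19

Total count: 35 + 36 + 25 + 12 + 40 + 37 + 26 = 211.
Total exposure: 7 hours.
Gamma(α, β) with Poisson data over total exposure Σt gives posterior Gamma(α+Σx, β+Σt) = Gamma(235, 19).
Predictive mean over a 7-hour window = T·E[λ|data] = 7·235/19 = 1645/19.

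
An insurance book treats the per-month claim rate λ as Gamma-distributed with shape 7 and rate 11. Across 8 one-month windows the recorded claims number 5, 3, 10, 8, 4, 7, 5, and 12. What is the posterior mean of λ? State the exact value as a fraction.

Total count: 5 + 3 + 10 + 8 + 4 + 7 + 5 + 12 = 54.
Total exposure: 8 months.
Gamma(α, β) with Poisson data over total exposure Σt gives posterior Gamma(α+Σx, β+Σt) = Gamma(61, 19).
Posterior mean = α'/β' = 61/19.

61/19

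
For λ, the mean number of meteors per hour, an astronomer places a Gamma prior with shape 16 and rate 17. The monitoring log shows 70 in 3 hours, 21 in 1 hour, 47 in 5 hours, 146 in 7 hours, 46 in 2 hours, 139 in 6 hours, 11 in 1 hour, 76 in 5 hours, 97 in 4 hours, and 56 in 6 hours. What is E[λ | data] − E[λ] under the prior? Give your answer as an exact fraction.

11413/969

Total count: 70 + 21 + 47 + 146 + 46 + 139 + 11 + 76 + 97 + 56 = 709.
Total exposure: 3 + 1 + 5 + 7 + 2 + 6 + 1 + 5 + 4 + 6 = 40 hours.
By Gamma–Poisson conjugacy, the posterior is Gamma(α + Σx, β + Σt) = Gamma(16 + 709, 17 + 40) = Gamma(725, 57).
Posterior mean = 725/57 = 725/57; prior mean = 16/17 = 16/17. Difference = 725/57 − 16/17 = 11413/969.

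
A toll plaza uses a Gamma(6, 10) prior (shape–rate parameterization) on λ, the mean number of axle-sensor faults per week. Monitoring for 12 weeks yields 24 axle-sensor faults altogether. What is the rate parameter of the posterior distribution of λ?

22

Total count 24 over total exposure 12 weeks.
Conjugate update: add total count to the shape and total exposure to the rate, giving Gamma(30, 22).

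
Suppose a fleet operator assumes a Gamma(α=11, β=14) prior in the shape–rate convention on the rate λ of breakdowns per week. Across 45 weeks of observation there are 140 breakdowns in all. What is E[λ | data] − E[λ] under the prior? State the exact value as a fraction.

Total count 140 over total exposure 45 weeks.
Posterior: α' = 11 + 140 = 151, β' = 14 + 45 = 59.
Posterior mean = 151/59 = 151/59; prior mean = 11/14 = 11/14. Difference = 151/59 − 11/14 = 1465/826.

1465/826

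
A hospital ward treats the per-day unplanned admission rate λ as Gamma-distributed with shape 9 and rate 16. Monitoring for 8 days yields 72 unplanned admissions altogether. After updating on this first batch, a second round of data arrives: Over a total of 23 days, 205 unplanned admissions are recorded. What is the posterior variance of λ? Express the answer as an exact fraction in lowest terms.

286/2209

Total count 72 over total exposure 8 days.
After the first batch: Gamma(9 + 72, 16 + 8) = Gamma(81, 24).
Total count 205 over total exposure 23 days.
After the second batch: Gamma(81 + 205, 24 + 23) = Gamma(286, 47).
Posterior variance = α'/β'² = 286/2209.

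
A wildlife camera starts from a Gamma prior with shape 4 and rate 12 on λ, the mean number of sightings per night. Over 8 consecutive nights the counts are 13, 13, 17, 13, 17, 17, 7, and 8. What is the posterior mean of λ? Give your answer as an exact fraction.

109/20

Total count: 13 + 13 + 17 + 13 + 17 + 17 + 7 + 8 = 105.
Total exposure: 8 nights.
Gamma(α, β) with Poisson data over total exposure Σt gives posterior Gamma(α+Σx, β+Σt) = Gamma(109, 20).
Posterior mean = α'/β' = 109/20.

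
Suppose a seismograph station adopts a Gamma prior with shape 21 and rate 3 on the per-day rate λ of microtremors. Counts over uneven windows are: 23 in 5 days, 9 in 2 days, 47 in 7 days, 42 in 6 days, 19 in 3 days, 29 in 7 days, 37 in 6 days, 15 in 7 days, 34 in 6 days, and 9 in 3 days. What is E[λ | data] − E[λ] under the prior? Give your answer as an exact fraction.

-20/11

Total count: 23 + 9 + 47 + 42 + 19 + 29 + 37 + 15 + 34 + 9 = 264.
Total exposure: 5 + 2 + 7 + 6 + 3 + 7 + 6 + 7 + 6 + 3 = 52 days.
The Gamma prior is conjugate for the Poisson rate, so λ | data ~ Gamma(21+264, 3+52) = Gamma(285, 55).
Posterior mean = 285/55 = 57/11; prior mean = 21/3 = 7. Difference = 57/11 − 7 = -20/11.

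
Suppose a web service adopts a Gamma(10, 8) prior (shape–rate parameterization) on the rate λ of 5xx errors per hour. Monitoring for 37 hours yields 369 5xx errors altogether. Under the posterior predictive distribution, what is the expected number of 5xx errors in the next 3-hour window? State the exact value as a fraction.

379/15

Total count 369 over total exposure 37 hours.
Conjugate update: add total count to the shape and total exposure to the rate, giving Gamma(379, 45).
Predictive mean over a 3-hour window = T·E[λ|data] = 3·379/45 = 379/15.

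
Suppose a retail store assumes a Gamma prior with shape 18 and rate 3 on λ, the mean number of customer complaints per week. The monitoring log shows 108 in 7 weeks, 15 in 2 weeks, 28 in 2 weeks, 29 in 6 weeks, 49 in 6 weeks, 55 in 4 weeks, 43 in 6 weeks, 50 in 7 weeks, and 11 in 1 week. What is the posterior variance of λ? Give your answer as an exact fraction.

Total count: 108 + 15 + 28 + 29 + 49 + 55 + 43 + 50 + 11 = 388.
Total exposure: 7 + 2 + 2 + 6 + 6 + 4 + 6 + 7 + 1 = 41 weeks.
Gamma(α, β) with Poisson data over total exposure Σt gives posterior Gamma(α+Σx, β+Σt) = Gamma(406, 44).
Posterior variance = α'/β'² = 406/1936 = 203/968.

203/968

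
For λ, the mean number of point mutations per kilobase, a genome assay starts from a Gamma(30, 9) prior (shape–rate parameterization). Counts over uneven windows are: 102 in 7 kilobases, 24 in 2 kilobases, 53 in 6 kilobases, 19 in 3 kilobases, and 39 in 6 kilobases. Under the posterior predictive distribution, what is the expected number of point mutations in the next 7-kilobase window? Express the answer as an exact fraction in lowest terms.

Total count: 102 + 24 + 53 + 19 + 39 = 237.
Total exposure: 7 + 2 + 6 + 3 + 6 = 24 kilobases.
Posterior: α' = 30 + 237 = 267, β' = 9 + 24 = 33.
Predictive mean over a 7-kilobase window = T·E[λ|data] = 7·267/33 = 623/11.

623/11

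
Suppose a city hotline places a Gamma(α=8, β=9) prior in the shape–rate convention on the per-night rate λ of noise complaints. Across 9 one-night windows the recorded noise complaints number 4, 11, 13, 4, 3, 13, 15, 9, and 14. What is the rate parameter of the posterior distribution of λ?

Total count: 4 + 11 + 13 + 4 + 3 + 13 + 15 + 9 + 14 = 86.
Total exposure: 9 nights.
Gamma(α, β) with Poisson data over total exposure Σt gives posterior Gamma(α+Σx, β+Σt) = Gamma(94, 18).

18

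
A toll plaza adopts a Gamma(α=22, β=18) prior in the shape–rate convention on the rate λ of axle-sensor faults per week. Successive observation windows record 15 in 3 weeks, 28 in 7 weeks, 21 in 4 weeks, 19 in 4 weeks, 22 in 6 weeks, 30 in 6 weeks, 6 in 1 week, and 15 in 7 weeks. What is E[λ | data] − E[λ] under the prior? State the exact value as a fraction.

Total count: 15 + 28 + 21 + 19 + 22 + 30 + 6 + 15 = 156.
Total exposure: 3 + 7 + 4 + 4 + 6 + 6 + 1 + 7 = 38 weeks.
Gamma(α, β) with Poisson data over total exposure Σt gives posterior Gamma(α+Σx, β+Σt) = Gamma(178, 56).
Posterior mean = 178/56 = 89/28; prior mean = 22/18 = 11/9. Difference = 89/28 − 11/9 = 493/252.

493/252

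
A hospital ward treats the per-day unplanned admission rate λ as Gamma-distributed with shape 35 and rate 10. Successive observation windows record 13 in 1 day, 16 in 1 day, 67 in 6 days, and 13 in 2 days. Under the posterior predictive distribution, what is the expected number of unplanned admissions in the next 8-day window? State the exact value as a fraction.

288/5

Total count: 13 + 16 + 67 + 13 = 109.
Total exposure: 1 + 1 + 6 + 2 = 10 days.
Conjugate update: add total count to the shape and total exposure to the rate, giving Gamma(144, 20).
Predictive mean over an 8-day window = T·E[λ|data] = 8·144/20 = 288/5.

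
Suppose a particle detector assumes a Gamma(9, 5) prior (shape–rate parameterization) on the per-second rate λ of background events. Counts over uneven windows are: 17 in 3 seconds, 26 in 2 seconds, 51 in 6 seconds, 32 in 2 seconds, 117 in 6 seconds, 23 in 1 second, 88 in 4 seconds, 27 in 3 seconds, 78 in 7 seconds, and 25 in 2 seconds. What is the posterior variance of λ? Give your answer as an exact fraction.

493/1681

Total count: 17 + 26 + 51 + 32 + 117 + 23 + 88 + 27 + 78 + 25 = 484.
Total exposure: 3 + 2 + 6 + 2 + 6 + 1 + 4 + 3 + 7 + 2 = 36 seconds.
By Gamma–Poisson conjugacy, the posterior is Gamma(α + Σx, β + Σt) = Gamma(9 + 484, 5 + 36) = Gamma(493, 41).
Posterior variance = α'/β'² = 493/1681.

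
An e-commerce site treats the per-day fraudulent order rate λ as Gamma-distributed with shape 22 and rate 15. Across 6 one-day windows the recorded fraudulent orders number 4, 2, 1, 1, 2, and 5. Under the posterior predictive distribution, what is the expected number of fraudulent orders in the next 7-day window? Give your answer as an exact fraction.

37/3

Total count: 4 + 2 + 1 + 1 + 2 + 5 = 15.
Total exposure: 6 days.
The Gamma prior is conjugate for the Poisson rate, so λ | data ~ Gamma(22+15, 15+6) = Gamma(37, 21).
Predictive mean over a 7-day window = T·E[λ|data] = 7·37/21 = 37/3.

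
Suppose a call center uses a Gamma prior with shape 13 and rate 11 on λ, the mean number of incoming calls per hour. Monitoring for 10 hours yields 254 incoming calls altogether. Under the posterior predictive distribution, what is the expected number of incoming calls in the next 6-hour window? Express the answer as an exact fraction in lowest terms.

534/7

Total count 254 over total exposure 10 hours.
Posterior: α' = 13 + 254 = 267, β' = 11 + 10 = 21.
Predictive mean over a 6-hour window = T·E[λ|data] = 6·267/21 = 534/7.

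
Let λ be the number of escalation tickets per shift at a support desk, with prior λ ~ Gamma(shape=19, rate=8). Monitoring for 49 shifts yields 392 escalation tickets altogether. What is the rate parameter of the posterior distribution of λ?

Total count 392 over total exposure 49 shifts.
Conjugate update: add total count to the shape and total exposure to the rate, giving Gamma(411, 57).

57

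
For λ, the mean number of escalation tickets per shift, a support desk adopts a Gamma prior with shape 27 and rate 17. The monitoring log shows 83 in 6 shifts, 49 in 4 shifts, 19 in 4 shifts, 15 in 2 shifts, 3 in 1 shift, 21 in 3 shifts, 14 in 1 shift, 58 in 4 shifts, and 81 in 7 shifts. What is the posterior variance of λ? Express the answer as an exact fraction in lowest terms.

370/2401

Total count: 83 + 49 + 19 + 15 + 3 + 21 + 14 + 58 + 81 = 343.
Total exposure: 6 + 4 + 4 + 2 + 1 + 3 + 1 + 4 + 7 = 32 shifts.
Posterior: α' = 27 + 343 = 370, β' = 17 + 32 = 49.
Posterior variance = α'/β'² = 370/2401.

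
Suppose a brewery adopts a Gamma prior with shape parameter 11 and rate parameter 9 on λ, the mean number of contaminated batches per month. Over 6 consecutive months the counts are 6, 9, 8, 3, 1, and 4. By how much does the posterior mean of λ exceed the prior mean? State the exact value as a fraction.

Total count: 6 + 9 + 8 + 3 + 1 + 4 = 31.
Total exposure: 6 months.
Gamma(α, β) with Poisson data over total exposure Σt gives posterior Gamma(α+Σx, β+Σt) = Gamma(42, 15).
Posterior mean = 42/15 = 14/5; prior mean = 11/9 = 11/9. Difference = 14/5 − 11/9 = 71/45.

71/45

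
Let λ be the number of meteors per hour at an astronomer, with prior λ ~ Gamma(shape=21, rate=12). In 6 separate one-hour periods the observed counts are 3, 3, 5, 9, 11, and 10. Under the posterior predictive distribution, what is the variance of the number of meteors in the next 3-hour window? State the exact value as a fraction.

217/18

Total count: 3 + 3 + 5 + 9 + 11 + 10 = 41.
Total exposure: 6 hours.
Posterior: α' = 21 + 41 = 62, β' = 12 + 6 = 18.
The posterior predictive for a window of length T is Negative Binomial with variance T·α'·(β'+T)/β'² = 3·62·21/324 = 217/18.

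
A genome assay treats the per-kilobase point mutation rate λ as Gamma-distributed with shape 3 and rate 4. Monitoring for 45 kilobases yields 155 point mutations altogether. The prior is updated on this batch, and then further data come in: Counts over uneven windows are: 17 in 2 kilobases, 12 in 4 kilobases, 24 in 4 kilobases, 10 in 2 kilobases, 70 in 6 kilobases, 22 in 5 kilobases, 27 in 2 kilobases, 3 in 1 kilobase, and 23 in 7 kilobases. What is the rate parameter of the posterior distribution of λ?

Total count 155 over total exposure 45 kilobases.
After the first batch: Gamma(3 + 155, 4 + 45) = Gamma(158, 49).
Total count: 17 + 12 + 24 + 10 + 70 + 22 + 27 + 3 + 23 = 208.
Total exposure: 2 + 4 + 4 + 2 + 6 + 5 + 2 + 1 + 7 = 33 kilobases.
After the second batch: Gamma(158 + 208, 49 + 33) = Gamma(366, 82).

82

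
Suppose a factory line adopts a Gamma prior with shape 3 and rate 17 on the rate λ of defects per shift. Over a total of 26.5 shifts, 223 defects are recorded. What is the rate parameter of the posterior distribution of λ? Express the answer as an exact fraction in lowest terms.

Total count 223 over total exposure 26.5 shifts.
Conjugate update: add total count to the shape and total exposure to the rate, giving Gamma(226, 87/2).

87/2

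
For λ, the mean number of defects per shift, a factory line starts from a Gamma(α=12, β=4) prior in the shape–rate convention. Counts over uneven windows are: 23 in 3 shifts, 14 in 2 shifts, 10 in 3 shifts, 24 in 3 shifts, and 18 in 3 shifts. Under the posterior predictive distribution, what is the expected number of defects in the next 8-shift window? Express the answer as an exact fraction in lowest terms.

404/9

Total count: 23 + 14 + 10 + 24 + 18 = 89.
Total exposure: 3 + 2 + 3 + 3 + 3 = 14 shifts.
Posterior: α' = 12 + 89 = 101, β' = 4 + 14 = 18.
Predictive mean over an 8-shift window = T·E[λ|data] = 8·101/18 = 404/9.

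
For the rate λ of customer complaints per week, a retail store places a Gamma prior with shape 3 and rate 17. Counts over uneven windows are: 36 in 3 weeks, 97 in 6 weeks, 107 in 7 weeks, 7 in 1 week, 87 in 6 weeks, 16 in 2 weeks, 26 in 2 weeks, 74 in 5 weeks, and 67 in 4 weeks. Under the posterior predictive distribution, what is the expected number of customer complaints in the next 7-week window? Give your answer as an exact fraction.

3640/53

Total count: 36 + 97 + 107 + 7 + 87 + 16 + 26 + 74 + 67 = 517.
Total exposure: 3 + 6 + 7 + 1 + 6 + 2 + 2 + 5 + 4 = 36 weeks.
By Gamma–Poisson conjugacy, the posterior is Gamma(α + Σx, β + Σt) = Gamma(3 + 517, 17 + 36) = Gamma(520, 53).
Predictive mean over a 7-week window = T·E[λ|data] = 7·520/53 = 3640/53.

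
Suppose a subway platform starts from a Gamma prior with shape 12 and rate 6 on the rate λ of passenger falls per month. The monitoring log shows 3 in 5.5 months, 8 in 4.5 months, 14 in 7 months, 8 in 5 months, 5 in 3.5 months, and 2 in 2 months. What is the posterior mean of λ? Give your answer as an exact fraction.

104/67

Total count: 3 + 8 + 14 + 8 + 5 + 2 = 40.
Total exposure: 5.5 + 4.5 + 7 + 5 + 3.5 + 2 = 27.5 months.
The Gamma prior is conjugate for the Poisson rate, so λ | data ~ Gamma(12+40, 6+27.5) = Gamma(52, 67/2).
Posterior mean = α'/β' = 52/(67/2) = 104/67.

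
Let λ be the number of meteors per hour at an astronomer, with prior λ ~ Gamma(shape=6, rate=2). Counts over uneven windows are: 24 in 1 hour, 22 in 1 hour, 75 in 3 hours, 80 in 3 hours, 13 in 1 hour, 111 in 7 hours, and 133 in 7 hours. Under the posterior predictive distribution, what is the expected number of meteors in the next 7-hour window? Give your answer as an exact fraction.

Total count: 24 + 22 + 75 + 80 + 13 + 111 + 133 = 458.
Total exposure: 1 + 1 + 3 + 3 + 1 + 7 + 7 = 23 hours.
The Gamma prior is conjugate for the Poisson rate, so λ | data ~ Gamma(6+458, 2+23) = Gamma(464, 25).
Predictive mean over a 7-hour window = T·E[λ|data] = 7·464/25 = 3248/25.

3248/25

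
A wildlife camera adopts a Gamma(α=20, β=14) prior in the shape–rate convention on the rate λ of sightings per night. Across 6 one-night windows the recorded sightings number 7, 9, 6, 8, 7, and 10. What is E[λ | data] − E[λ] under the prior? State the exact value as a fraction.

269/140

Total count: 7 + 9 + 6 + 8 + 7 + 10 = 47.
Total exposure: 6 nights.
The Gamma prior is conjugate for the Poisson rate, so λ | data ~ Gamma(20+47, 14+6) = Gamma(67, 20).
Posterior mean = 67/20 = 67/20; prior mean = 20/14 = 10/7. Difference = 67/20 − 10/7 = 269/140.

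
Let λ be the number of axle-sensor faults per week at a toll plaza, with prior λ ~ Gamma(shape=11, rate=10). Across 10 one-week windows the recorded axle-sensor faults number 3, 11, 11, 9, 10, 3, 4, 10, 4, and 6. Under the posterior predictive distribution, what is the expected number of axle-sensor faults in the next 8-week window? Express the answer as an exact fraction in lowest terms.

Total count: 3 + 11 + 11 + 9 + 10 + 3 + 4 + 10 + 4 + 6 = 71.
Total exposure: 10 weeks.
The Gamma prior is conjugate for the Poisson rate, so λ | data ~ Gamma(11+71, 10+10) = Gamma(82, 20).
Predictive mean over an 8-week window = T·E[λ|data] = 8·82/20 = 164/5.

164/5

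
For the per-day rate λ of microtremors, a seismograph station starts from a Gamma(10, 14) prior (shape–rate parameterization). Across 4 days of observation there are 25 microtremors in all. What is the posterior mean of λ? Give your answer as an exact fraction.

Total count 25 over total exposure 4 days.
The Gamma prior is conjugate for the Poisson rate, so λ | data ~ Gamma(10+25, 14+4) = Gamma(35, 18).
Posterior mean = α'/β' = 35/18.

35/18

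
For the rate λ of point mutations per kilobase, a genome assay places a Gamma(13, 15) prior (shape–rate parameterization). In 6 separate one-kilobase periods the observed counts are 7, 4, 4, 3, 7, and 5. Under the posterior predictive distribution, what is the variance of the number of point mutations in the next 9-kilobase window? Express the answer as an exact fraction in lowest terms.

1290/49

Total count: 7 + 4 + 4 + 3 + 7 + 5 = 30.
Total exposure: 6 kilobases.
Posterior: α' = 13 + 30 = 43, β' = 15 + 6 = 21.
The posterior predictive for a window of length T is Negative Binomial with variance T·α'·(β'+T)/β'² = 9·43·30/441 = 1290/49.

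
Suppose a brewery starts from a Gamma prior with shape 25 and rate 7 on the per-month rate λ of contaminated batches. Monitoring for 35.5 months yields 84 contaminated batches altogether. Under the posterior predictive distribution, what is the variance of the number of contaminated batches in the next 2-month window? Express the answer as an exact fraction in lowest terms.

38804/7225

Total count 84 over total exposure 35.5 months.
Gamma(α, β) with Poisson data over total exposure Σt gives posterior Gamma(α+Σx, β+Σt) = Gamma(109, 85/2).
The posterior predictive for a window of length T is Negative Binomial with variance T·α'·(β'+T)/β'² = 2·109·(89/2)/(7225/4) = 38804/7225.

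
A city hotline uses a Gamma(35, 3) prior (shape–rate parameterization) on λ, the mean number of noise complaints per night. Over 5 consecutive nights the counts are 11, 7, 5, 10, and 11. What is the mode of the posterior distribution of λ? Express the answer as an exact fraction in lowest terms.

Total count: 11 + 7 + 5 + 10 + 11 = 44.
Total exposure: 5 nights.
The Gamma prior is conjugate for the Poisson rate, so λ | data ~ Gamma(35+44, 3+5) = Gamma(79, 8).
Posterior mode = (α'−1)/β' = 78/8 = 39/4.

39/4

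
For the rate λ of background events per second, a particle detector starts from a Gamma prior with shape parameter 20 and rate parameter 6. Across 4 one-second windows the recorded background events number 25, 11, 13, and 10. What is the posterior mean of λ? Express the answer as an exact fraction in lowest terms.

79/10

Total count: 25 + 11 + 13 + 10 = 59.
Total exposure: 4 seconds.
Gamma(α, β) with Poisson data over total exposure Σt gives posterior Gamma(α+Σx, β+Σt) = Gamma(79, 10).
Posterior mean = α'/β' = 79/10.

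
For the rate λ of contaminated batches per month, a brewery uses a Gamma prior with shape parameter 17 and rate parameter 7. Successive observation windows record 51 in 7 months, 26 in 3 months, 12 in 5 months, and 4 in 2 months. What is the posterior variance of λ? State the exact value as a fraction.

55/288

Total count: 51 + 26 + 12 + 4 = 93.
Total exposure: 7 + 3 + 5 + 2 = 17 months.
Gamma(α, β) with Poisson data over total exposure Σt gives posterior Gamma(α+Σx, β+Σt) = Gamma(110, 24).
Posterior variance = α'/β'² = 110/576 = 55/288.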